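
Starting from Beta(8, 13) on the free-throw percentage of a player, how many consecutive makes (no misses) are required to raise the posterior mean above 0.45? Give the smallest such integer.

After k makes and 0 misses the posterior is Beta(8+k, 13), with mean (8+k)/(8+13+k).
Set (8+k)/(21+k) > 0.45 and solve: k > (0.45·21 − 8)/(1 − 0.45) = 2.636.
The smallest integer exceeding 2.636 is 3, and checking k=3: (11)/(24) = 0.4583 > 0.45.

k = 3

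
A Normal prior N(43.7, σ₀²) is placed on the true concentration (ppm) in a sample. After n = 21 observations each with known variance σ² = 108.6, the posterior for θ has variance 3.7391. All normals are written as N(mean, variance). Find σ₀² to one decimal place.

Posterior precision equals prior precision plus data precision: 1/σ_n² = 1/σ₀² + n/σ².
So 1/σ₀² = 1/3.7391 − 21/108.6 = 0.267444 − 0.193370 = 0.074074.
Hence σ₀² = 1/0.074074 ≈ 13.5.

σ₀² = 13.5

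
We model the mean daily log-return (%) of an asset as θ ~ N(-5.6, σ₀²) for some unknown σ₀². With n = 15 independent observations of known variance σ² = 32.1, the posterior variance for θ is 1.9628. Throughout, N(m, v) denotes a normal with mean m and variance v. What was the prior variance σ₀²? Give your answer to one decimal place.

Posterior precision equals prior precision plus data precision: 1/σ_n² = 1/σ₀² + n/σ².
So 1/σ₀² = 1/1.9628 − 15/32.1 = 0.509476 − 0.467290 = 0.042186.
Hence σ₀² = 1/0.042186 ≈ 23.7.

σ₀² = 23.7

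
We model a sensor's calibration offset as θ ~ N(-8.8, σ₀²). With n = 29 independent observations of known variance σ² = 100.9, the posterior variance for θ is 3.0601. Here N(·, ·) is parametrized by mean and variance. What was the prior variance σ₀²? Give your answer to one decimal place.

Posterior precision equals prior precision plus data precision: 1/σ_n² = 1/σ₀² + n/σ².
So 1/σ₀² = 1/3.0601 − 29/100.9 = 0.326787 − 0.287413 = 0.039374.
Hence σ₀² = 1/0.039374 ≈ 25.4.

σ₀² = 25.4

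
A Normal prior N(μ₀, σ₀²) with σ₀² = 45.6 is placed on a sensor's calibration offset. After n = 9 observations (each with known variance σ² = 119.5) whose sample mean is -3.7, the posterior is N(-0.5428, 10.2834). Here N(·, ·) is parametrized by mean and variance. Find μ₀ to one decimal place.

μ₀ = 10.3

The posterior mean is a precision-weighted average: μ_n = (τ₀μ₀ + τ_data·x̄)/(τ₀+τ_data), with τ₀=1/σ₀² and τ_data=n/σ².
Here τ₀ = 1/45.6 = 0.021930 and τ_data = 9/119.5 = 0.075314, so τ_n = 0.097244.
Rearranging for μ₀: μ₀ = (μ_n·τ_n − τ_data·x̄)/τ₀ = (-0.5428·0.097244 − 0.075314·-3.7) / 0.021930 = 0.225878/0.021930 ≈ 10.3.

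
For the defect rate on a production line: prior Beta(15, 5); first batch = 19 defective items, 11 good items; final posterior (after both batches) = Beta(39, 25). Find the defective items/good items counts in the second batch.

Because Beta–binomial updating is additive in the counts, the combined data contributed (α_post−α_prior, β_post−β_prior) successes and failures.
Total across both batches: 39−15=24 defective items, 25−5=20 good items.
Subtract the first batch: 24−19=5 defective items and 20−11=9 good items.

5 defective items and 9 good items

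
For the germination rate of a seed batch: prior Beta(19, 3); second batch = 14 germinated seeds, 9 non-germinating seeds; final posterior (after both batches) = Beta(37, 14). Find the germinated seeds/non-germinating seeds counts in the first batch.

4 germinated seeds and 2 non-germinating seeds

Because Beta–binomial updating is additive in the counts, the combined data contributed (α_post−α_prior, β_post−β_prior) successes and failures.
Total across both batches: 37−19=18 germinated seeds, 14−3=11 non-germinating seeds.
Subtract the second batch: 18−14=4 germinated seeds and 11−9=2 non-germinating seeds.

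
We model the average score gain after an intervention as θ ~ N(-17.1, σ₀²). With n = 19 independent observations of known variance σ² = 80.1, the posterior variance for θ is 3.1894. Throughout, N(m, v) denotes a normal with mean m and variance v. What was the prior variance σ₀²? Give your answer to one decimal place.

For the Normal–Normal model with known σ², precisions add: τ_n = τ₀ + n/σ².
So 1/σ₀² = 1/3.1894 − 19/80.1 = 0.313539 − 0.237203 = 0.076336.
Hence σ₀² = 1/0.076336 ≈ 13.1.

σ₀² = 13.1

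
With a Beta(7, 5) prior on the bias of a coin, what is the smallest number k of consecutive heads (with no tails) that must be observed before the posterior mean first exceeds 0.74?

After k heads and 0 tails the posterior is Beta(7+k, 5), with mean (7+k)/(7+5+k).
Set (7+k)/(12+k) > 0.74 and solve: k > (0.74·12 − 7)/(1 − 0.74) = 7.231.
The smallest integer exceeding 7.231 is 8, and checking k=8: (15)/(20) = 0.7500 > 0.74.

k = 8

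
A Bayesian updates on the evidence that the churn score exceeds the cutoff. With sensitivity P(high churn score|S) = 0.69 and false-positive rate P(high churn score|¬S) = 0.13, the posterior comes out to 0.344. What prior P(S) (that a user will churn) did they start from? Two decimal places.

In odds form, posterior odds = prior odds × likelihood ratio, so prior odds = posterior odds ÷ LR.
Posterior odds = 0.344/(1−0.344) = 0.5244. LR = 0.69/0.13 = 5.3077.
Prior odds = 0.5244/5.3077 = 0.0988, so P(S) = 0.0988/(1+0.0988) ≈ 0.09.

P(S) = 0.09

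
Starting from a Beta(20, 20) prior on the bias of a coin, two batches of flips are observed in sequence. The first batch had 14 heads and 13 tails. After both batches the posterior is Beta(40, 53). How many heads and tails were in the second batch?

Because Beta–binomial updating is additive in the counts, the combined data contributed (α_post−α_prior, β_post−β_prior) successes and failures.
Total across both batches: 40−20=20 heads, 53−20=33 tails.
Subtract the first batch: 20−14=6 heads and 33−13=20 tails.

6 heads and 20 tails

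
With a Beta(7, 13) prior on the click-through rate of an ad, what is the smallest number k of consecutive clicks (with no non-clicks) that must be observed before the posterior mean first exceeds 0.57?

After k clicks and 0 non-clicks the posterior is Beta(7+k, 13), with mean (7+k)/(7+13+k).
Set (7+k)/(20+k) > 0.57 and solve: k > (0.57·20 − 7)/(1 − 0.57) = 10.233.
The smallest integer exceeding 10.233 is 11.

k = 11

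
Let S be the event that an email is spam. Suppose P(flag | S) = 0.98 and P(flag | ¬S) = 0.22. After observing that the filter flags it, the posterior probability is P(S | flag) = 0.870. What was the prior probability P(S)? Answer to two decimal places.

In odds form, posterior odds = prior odds × likelihood ratio, so prior odds = posterior odds ÷ LR.
Posterior odds = 0.870/(1−0.870) = 6.6923. LR = 0.98/0.22 = 4.4545.
Prior odds = 6.6923/4.4545 = 1.5024, so P(S) = 1.5024/(1+1.5024) ≈ 0.60.

P(S) = 0.60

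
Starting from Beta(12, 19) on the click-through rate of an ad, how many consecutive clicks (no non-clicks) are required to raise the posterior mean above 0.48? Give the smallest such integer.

k = 6

After k clicks and 0 non-clicks the posterior is Beta(12+k, 19), with mean (12+k)/(12+19+k).
Set (12+k)/(31+k) > 0.48 and solve: k > (0.48·31 − 12)/(1 − 0.48) = 5.538.
The smallest integer exceeding 5.538 is 6.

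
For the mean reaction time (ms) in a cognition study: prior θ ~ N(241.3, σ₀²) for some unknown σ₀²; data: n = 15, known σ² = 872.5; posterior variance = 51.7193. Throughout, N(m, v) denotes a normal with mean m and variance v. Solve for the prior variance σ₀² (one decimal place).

For the Normal–Normal model with known σ², precisions add: τ_n = τ₀ + n/σ².
So 1/σ₀² = 1/51.7193 − 15/872.5 = 0.019335 − 0.017192 = 0.002143.
Hence σ₀² = 1/0.002143 ≈ 466.6.

σ₀² = 466.6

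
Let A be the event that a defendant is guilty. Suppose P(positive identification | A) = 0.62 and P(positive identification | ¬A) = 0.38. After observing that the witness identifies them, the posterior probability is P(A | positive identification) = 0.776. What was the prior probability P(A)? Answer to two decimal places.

Bayes' rule in odds form gives O(A|E) = O(A)·[P(E|A)/P(E|¬A)], hence O(A) = O(A|E)/LR.
Posterior odds = 0.776/(1−0.776) = 3.4643. LR = 0.62/0.38 = 1.6316.
Prior odds = 3.4643/1.6316 = 2.1233, so P(A) = 2.1233/(1+2.1233) ≈ 0.68.

P(A) = 0.68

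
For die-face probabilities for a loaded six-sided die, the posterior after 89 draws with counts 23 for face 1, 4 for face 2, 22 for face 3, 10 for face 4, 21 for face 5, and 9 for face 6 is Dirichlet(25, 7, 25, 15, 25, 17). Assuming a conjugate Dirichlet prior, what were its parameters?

Dirichlet(2, 3, 3, 5, 4, 8)

For a Dirichlet(α) prior with multinomial counts c, the posterior is Dirichlet(α + c) componentwise.
Subtract each count from the matching posterior parameter: 25−23=2, 7−4=3, 25−22=3, 15−10=5, 25−21=4, 17−9=8.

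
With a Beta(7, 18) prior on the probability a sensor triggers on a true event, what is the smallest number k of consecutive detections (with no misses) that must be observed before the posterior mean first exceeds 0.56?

After k detections and 0 misses the posterior is Beta(7+k, 18), with mean (7+k)/(7+18+k).
Set (7+k)/(25+k) > 0.56 and solve: k > (0.56·25 − 7)/(1 − 0.56) = 15.909.
The smallest integer exceeding 15.909 is 16.

k = 16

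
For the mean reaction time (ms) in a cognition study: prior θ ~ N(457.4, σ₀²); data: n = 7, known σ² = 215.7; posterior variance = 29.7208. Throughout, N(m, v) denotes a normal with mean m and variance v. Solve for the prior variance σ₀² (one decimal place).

Posterior precision equals prior precision plus data precision: 1/σ_n² = 1/σ₀² + n/σ².
So 1/σ₀² = 1/29.7208 − 7/215.7 = 0.033646 − 0.032452 = 0.001194.
Hence σ₀² = 1/0.001194 ≈ 837.5.

σ₀² = 837.5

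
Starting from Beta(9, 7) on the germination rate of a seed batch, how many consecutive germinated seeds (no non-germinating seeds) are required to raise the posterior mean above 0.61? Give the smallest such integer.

After k germinated seeds and 0 non-germinating seeds the posterior is Beta(9+k, 7), with mean (9+k)/(9+7+k).
Set (9+k)/(16+k) > 0.61 and solve: k > (0.61·16 − 9)/(1 − 0.61) = 1.949.
The smallest integer exceeding 1.949 is 2, and checking k=2: (11)/(18) = 0.6111 > 0.61.

k = 2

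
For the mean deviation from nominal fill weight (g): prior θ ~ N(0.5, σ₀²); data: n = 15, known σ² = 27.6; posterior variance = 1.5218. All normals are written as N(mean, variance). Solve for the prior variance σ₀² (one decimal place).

Posterior precision equals prior precision plus data precision: 1/σ_n² = 1/σ₀² + n/σ².
So 1/σ₀² = 1/1.5218 − 15/27.6 = 0.657117 − 0.543478 = 0.113639.
Hence σ₀² = 1/0.113639 ≈ 8.8.

σ₀² = 8.8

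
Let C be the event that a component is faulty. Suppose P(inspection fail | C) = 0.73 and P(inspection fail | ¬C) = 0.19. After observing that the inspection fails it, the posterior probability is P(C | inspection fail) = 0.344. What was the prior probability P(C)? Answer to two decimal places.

In odds form, posterior odds = prior odds × likelihood ratio, so prior odds = posterior odds ÷ LR.
Posterior odds = 0.344/(1−0.344) = 0.5244. LR = 0.73/0.19 = 3.8421.
Prior odds = 0.5244/3.8421 = 0.1365, so P(C) = 0.1365/(1+0.1365) ≈ 0.12.

P(C) = 0.12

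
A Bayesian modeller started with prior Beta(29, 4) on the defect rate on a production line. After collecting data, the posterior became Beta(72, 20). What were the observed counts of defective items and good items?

A Beta(α, β) prior with s successes and f failures in binomial data gives a Beta(α+s, β+f) posterior.
Match parameters: s=72−29=43, f=20−4=16.

43 defective items and 16 good items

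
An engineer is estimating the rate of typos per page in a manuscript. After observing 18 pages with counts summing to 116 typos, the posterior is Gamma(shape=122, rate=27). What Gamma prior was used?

A Gamma(α, β) prior (rate parametrization) on a Poisson rate with n observations summing to S gives posterior Gamma(α+S, β+n).
So α = 122 − 116 = 6 and β = 27 − 18 = 9.

Gamma(shape=6, rate=9)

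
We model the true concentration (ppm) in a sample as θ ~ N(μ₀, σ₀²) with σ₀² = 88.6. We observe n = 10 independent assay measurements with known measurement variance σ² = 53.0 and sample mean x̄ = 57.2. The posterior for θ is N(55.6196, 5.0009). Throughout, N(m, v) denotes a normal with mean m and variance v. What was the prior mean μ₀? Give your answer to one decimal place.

μ₀ = 29.2

The posterior mean is a precision-weighted average: μ_n = (τ₀μ₀ + τ_data·x̄)/(τ₀+τ_data), with τ₀=1/σ₀² and τ_data=n/σ².
Here τ₀ = 1/88.6 = 0.011287 and τ_data = 10/53.0 = 0.188679, so τ_n = 0.199966.
Rearranging for μ₀: μ₀ = (μ_n·τ_n − τ_data·x̄)/τ₀ = (55.6196·0.199966 − 0.188679·57.2) / 0.011287 = 0.329590/0.011287 ≈ 29.2.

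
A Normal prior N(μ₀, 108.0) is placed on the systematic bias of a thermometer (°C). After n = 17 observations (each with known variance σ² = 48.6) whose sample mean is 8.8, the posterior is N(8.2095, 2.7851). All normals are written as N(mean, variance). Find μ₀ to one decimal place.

With known observation variance, the Normal–Normal posterior has precision τ_n = τ₀ + n/σ² and mean μ_n = (τ₀μ₀ + (n/σ²)x̄)/τ_n.
Here τ₀ = 1/108.0 = 0.009259 and τ_data = 17/48.6 = 0.349794, so τ_n = 0.359053.
Rearranging for μ₀: μ₀ = (μ_n·τ_n − τ_data·x̄)/τ₀ = (8.2095·0.359053 − 0.349794·8.8) / 0.009259 = -0.130542/0.009259 ≈ -14.1.

μ₀ = -14.1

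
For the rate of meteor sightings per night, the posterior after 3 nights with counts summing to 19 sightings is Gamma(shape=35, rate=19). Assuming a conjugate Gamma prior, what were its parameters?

Gamma–Poisson conjugacy: posterior shape = α + Σxᵢ, posterior rate = β + n.
So α = 35 − 19 = 16 and β = 19 − 3 = 16.

Gamma(shape=16, rate=16)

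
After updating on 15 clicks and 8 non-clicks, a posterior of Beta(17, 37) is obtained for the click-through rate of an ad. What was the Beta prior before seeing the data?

Beta(2, 29)

Under Beta–binomial conjugacy the posterior parameters are (α+s, β+f).
Subtract the data counts: 17−15=2, 37−8=29.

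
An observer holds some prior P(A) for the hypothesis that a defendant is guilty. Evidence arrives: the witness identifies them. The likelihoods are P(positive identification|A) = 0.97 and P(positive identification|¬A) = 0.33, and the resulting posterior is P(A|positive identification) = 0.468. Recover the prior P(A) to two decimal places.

Bayes' rule in odds form gives O(A|E) = O(A)·[P(E|A)/P(E|¬A)], hence O(A) = O(A|E)/LR.
Posterior odds = 0.468/(1−0.468) = 0.8797. LR = 0.97/0.33 = 2.9394.
Prior odds = 0.8797/2.9394 = 0.2993, so P(A) = 0.2993/(1+0.2993) ≈ 0.23.

P(A) = 0.23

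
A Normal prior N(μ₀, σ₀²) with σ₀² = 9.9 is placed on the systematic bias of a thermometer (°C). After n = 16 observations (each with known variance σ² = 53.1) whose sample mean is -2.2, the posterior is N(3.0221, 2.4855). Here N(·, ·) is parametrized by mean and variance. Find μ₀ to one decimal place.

μ₀ = 18.6

The posterior mean is a precision-weighted average: μ_n = (τ₀μ₀ + τ_data·x̄)/(τ₀+τ_data), with τ₀=1/σ₀² and τ_data=n/σ².
Here τ₀ = 1/9.9 = 0.101010 and τ_data = 16/53.1 = 0.301318, so τ_n = 0.402328.
Rearranging for μ₀: μ₀ = (μ_n·τ_n − τ_data·x̄)/τ₀ = (3.0221·0.402328 − 0.301318·-2.2) / 0.101010 = 1.878775/0.101010 ≈ 18.6.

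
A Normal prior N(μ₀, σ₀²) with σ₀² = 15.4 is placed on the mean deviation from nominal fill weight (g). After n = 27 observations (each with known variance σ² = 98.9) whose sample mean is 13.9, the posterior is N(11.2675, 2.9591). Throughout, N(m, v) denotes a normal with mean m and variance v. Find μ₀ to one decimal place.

μ₀ = 0.2

The posterior mean is a precision-weighted average: μ_n = (τ₀μ₀ + τ_data·x̄)/(τ₀+τ_data), with τ₀=1/σ₀² and τ_data=n/σ².
Here τ₀ = 1/15.4 = 0.064935 and τ_data = 27/98.9 = 0.273003, so τ_n = 0.337938.
Rearranging for μ₀: μ₀ = (μ_n·τ_n − τ_data·x̄)/τ₀ = (11.2675·0.337938 − 0.273003·13.9) / 0.064935 = 0.012975/0.064935 ≈ 0.2.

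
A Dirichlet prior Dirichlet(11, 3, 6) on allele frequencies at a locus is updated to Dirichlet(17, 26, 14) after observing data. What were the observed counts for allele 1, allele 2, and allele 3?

For a Dirichlet(α) prior with multinomial counts c, the posterior is Dirichlet(α + c) componentwise.
Counts are posterior − prior componentwise: 17−11=6, 26−3=23, 14−6=8.

counts (6, 23, 8)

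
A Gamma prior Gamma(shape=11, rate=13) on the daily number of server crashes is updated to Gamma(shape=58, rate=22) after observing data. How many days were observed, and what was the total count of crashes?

A Gamma(α, β) prior (rate parametrization) on a Poisson rate with n observations summing to S gives posterior Gamma(α+S, β+n).
Matching: Σxᵢ = 58 − 11 = 47 and n = 22 − 13 = 9.

n = 9 days with total 47 crashes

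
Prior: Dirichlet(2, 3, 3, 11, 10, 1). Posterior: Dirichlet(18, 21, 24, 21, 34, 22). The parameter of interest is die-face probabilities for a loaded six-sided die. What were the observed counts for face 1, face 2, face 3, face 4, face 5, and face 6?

For a Dirichlet(α) prior with multinomial counts c, the posterior is Dirichlet(α + c) componentwise.
Counts are posterior − prior componentwise: 18−2=16, 21−3=18, 24−3=21, 21−11=10, 34−10=24, 22−1=21.

counts (16, 18, 21, 10, 24, 21)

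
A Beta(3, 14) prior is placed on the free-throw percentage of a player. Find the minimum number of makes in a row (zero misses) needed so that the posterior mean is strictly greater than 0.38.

k = 6

After k makes and 0 misses the posterior is Beta(3+k, 14), with mean (3+k)/(3+14+k).
Set (3+k)/(17+k) > 0.38 and solve: k > (0.38·17 − 3)/(1 − 0.38) = 5.581.
The smallest integer exceeding 5.581 is 6, and checking k=6: (9)/(23) = 0.3913 > 0.38.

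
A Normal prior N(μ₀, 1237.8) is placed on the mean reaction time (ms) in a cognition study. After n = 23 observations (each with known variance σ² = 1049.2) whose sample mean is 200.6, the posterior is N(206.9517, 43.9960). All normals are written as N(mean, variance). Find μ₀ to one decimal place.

With known observation variance, the Normal–Normal posterior has precision τ_n = τ₀ + n/σ² and mean μ_n = (τ₀μ₀ + (n/σ²)x̄)/τ_n.
Here τ₀ = 1/1237.8 = 0.000808 and τ_data = 23/1049.2 = 0.021921, so τ_n = 0.022729.
Rearranging for μ₀: μ₀ = (μ_n·τ_n − τ_data·x̄)/τ₀ = (206.9517·0.022729 − 0.021921·200.6) / 0.000808 = 0.306453/0.000808 ≈ 379.3.

μ₀ = 379.3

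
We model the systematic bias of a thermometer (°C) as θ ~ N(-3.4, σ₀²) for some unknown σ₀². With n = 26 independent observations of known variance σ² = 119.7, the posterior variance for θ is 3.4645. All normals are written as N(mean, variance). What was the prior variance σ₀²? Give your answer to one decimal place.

Posterior precision equals prior precision plus data precision: 1/σ_n² = 1/σ₀² + n/σ².
So 1/σ₀² = 1/3.4645 − 26/119.7 = 0.288642 − 0.217210 = 0.071432.
Hence σ₀² = 1/0.071432 ≈ 14.0.

σ₀² = 14.0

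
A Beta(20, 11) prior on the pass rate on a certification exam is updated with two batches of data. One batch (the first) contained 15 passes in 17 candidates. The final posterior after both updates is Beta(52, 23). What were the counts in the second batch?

Sequential conjugate updates are equivalent to a single update on the pooled data, so total successes = posterior α − prior α and total failures = posterior β − prior β.
Total across both batches: 52−20=32 passes, 23−11=12 failures.
Subtract the first batch: 32−15=17 passes and 12−2=10 failures.

17 passes and 10 failures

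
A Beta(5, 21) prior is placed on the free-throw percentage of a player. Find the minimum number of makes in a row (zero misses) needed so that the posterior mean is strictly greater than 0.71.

k = 47

After k makes and 0 misses the posterior is Beta(5+k, 21), with mean (5+k)/(5+21+k).
Set (5+k)/(26+k) > 0.71 and solve: k > (0.71·26 − 5)/(1 − 0.71) = 46.414.
The smallest integer exceeding 46.414 is 47, and checking k=47: (52)/(73) = 0.7123 > 0.71.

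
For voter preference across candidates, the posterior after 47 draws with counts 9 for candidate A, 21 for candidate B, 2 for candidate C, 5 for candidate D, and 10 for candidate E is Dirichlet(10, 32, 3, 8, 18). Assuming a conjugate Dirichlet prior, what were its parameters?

Dirichlet(1, 11, 1, 3, 8)

For a Dirichlet(α) prior with multinomial counts c, the posterior is Dirichlet(α + c) componentwise.
Subtract each count from the matching posterior parameter: 10−9=1, 32−21=11, 3−2=1, 8−5=3, 18−10=8.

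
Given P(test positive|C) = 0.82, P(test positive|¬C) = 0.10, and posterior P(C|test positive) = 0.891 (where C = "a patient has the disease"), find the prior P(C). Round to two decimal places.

P(C) = 0.50

Bayes' rule in odds form gives O(C|E) = O(C)·[P(E|C)/P(E|¬C)], hence O(C) = O(C|E)/LR.
Posterior odds = 0.891/(1−0.891) = 8.1743. LR = 0.82/0.10 = 8.2000.
Prior odds = 8.1743/8.2000 = 0.9969, so P(C) = 0.9969/(1+0.9969) ≈ 0.50.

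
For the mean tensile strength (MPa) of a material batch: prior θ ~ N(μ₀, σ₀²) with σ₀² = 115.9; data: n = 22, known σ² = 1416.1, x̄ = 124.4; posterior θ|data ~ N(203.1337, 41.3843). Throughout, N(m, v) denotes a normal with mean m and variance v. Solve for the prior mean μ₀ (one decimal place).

μ₀ = 344.9

With known observation variance, the Normal–Normal posterior has precision τ_n = τ₀ + n/σ² and mean μ_n = (τ₀μ₀ + (n/σ²)x̄)/τ_n.
Here τ₀ = 1/115.9 = 0.008628 and τ_data = 22/1416.1 = 0.015536, so τ_n = 0.024164.
Rearranging for μ₀: μ₀ = (μ_n·τ_n − τ_data·x̄)/τ₀ = (203.1337·0.024164 − 0.015536·124.4) / 0.008628 = 2.975844/0.008628 ≈ 344.9.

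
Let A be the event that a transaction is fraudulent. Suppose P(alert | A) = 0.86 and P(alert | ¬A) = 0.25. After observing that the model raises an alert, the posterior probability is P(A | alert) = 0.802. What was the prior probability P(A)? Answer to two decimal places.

P(A) = 0.54

In odds form, posterior odds = prior odds × likelihood ratio, so prior odds = posterior odds ÷ LR.
Posterior odds = 0.802/(1−0.802) = 4.0505. LR = 0.86/0.25 = 3.4400.
Prior odds = 4.0505/3.4400 = 1.1775, so P(A) = 1.1775/(1+1.1775) ≈ 0.54.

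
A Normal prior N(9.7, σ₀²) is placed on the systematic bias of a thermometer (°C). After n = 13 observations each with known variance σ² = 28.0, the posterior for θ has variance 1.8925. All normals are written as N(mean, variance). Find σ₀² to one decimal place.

σ₀² = 15.6

For the Normal–Normal model with known σ², precisions add: τ_n = τ₀ + n/σ².
So 1/σ₀² = 1/1.8925 − 13/28.0 = 0.528402 − 0.464286 = 0.064116.
Hence σ₀² = 1/0.064116 ≈ 15.6.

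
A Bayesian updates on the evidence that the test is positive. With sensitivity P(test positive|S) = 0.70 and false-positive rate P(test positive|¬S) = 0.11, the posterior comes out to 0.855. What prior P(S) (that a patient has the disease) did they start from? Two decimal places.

P(S) = 0.48

Bayes' rule in odds form gives O(S|E) = O(S)·[P(E|S)/P(E|¬S)], hence O(S) = O(S|E)/LR.
Posterior odds = 0.855/(1−0.855) = 5.8966. LR = 0.70/0.11 = 6.3636.
Prior odds = 5.8966/6.3636 = 0.9266, so P(S) = 0.9266/(1+0.9266) ≈ 0.48.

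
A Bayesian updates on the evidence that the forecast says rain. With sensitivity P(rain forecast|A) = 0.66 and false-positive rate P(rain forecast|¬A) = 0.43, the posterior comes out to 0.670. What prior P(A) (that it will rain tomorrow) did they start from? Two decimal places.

P(A) = 0.57

Bayes' rule in odds form gives O(A|E) = O(A)·[P(E|A)/P(E|¬A)], hence O(A) = O(A|E)/LR.
Posterior odds = 0.670/(1−0.670) = 2.0303. LR = 0.66/0.43 = 1.5349.
Prior odds = 2.0303/1.5349 = 1.3228, so P(A) = 1.3228/(1+1.3228) ≈ 0.57.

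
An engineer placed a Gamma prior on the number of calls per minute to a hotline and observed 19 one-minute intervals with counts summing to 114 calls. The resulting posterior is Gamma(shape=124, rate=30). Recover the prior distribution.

A Gamma(α, β) prior (rate parametrization) on a Poisson rate with n observations summing to S gives posterior Gamma(α+S, β+n).
So α = 124 − 114 = 10 and β = 30 − 19 = 11.

Gamma(shape=10, rate=11)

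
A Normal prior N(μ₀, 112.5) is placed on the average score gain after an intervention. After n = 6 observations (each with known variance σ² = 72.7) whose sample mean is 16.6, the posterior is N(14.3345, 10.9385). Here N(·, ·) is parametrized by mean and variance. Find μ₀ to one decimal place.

With known observation variance, the Normal–Normal posterior has precision τ_n = τ₀ + n/σ² and mean μ_n = (τ₀μ₀ + (n/σ²)x̄)/τ_n.
Here τ₀ = 1/112.5 = 0.008889 and τ_data = 6/72.7 = 0.082531, so τ_n = 0.091420.
Rearranging for μ₀: μ₀ = (μ_n·τ_n − τ_data·x̄)/τ₀ = (14.3345·0.091420 − 0.082531·16.6) / 0.008889 = -0.059555/0.008889 ≈ -6.7.

μ₀ = -6.7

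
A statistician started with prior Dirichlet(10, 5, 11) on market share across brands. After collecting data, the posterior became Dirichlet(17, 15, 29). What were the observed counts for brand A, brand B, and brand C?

For a Dirichlet(α) prior with multinomial counts c, the posterior is Dirichlet(α + c) componentwise.
Counts are posterior − prior componentwise: 17−10=7, 15−5=10, 29−11=18.

counts (7, 10, 18)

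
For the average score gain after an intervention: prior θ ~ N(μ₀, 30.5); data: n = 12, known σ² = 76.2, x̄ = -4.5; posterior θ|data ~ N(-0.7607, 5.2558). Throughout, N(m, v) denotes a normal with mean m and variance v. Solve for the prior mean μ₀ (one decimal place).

μ₀ = 17.2

With known observation variance, the Normal–Normal posterior has precision τ_n = τ₀ + n/σ² and mean μ_n = (τ₀μ₀ + (n/σ²)x̄)/τ_n.
Here τ₀ = 1/30.5 = 0.032787 and τ_data = 12/76.2 = 0.157480, so τ_n = 0.190267.
Rearranging for μ₀: μ₀ = (μ_n·τ_n − τ_data·x̄)/τ₀ = (-0.7607·0.190267 − 0.157480·-4.5) / 0.032787 = 0.563924/0.032787 ≈ 17.2.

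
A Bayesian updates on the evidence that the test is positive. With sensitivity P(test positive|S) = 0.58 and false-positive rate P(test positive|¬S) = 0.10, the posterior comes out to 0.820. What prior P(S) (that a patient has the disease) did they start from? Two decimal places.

P(S) = 0.44

Bayes' rule in odds form gives O(S|E) = O(S)·[P(E|S)/P(E|¬S)], hence O(S) = O(S|E)/LR.
Posterior odds = 0.820/(1−0.820) = 4.5556. LR = 0.58/0.10 = 5.8000.
Prior odds = 4.5556/5.8000 = 0.7854, so P(S) = 0.7854/(1+0.7854) ≈ 0.44.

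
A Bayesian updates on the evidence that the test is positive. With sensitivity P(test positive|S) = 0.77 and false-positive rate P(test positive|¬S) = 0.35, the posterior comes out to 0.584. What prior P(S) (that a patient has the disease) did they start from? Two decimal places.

Bayes' rule in odds form gives O(S|E) = O(S)·[P(E|S)/P(E|¬S)], hence O(S) = O(S|E)/LR.
Posterior odds = 0.584/(1−0.584) = 1.4038. LR = 0.77/0.35 = 2.2000.
Prior odds = 1.4038/2.2000 = 0.6381, so P(S) = 0.6381/(1+0.6381) ≈ 0.39.

P(S) = 0.39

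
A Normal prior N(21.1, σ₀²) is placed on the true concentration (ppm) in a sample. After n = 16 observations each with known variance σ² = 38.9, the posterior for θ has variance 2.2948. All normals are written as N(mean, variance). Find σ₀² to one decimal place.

σ₀² = 40.9

For the Normal–Normal model with known σ², precisions add: τ_n = τ₀ + n/σ².
So 1/σ₀² = 1/2.2948 − 16/38.9 = 0.435768 − 0.411311 = 0.024457.
Hence σ₀² = 1/0.024457 ≈ 40.9.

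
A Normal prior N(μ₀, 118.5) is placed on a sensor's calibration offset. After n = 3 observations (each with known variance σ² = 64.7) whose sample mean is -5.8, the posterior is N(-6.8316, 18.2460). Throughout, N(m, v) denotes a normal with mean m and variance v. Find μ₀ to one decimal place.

μ₀ = -12.5

The posterior mean is a precision-weighted average: μ_n = (τ₀μ₀ + τ_data·x̄)/(τ₀+τ_data), with τ₀=1/σ₀² and τ_data=n/σ².
Here τ₀ = 1/118.5 = 0.008439 and τ_data = 3/64.7 = 0.046368, so τ_n = 0.054807.
Rearranging for μ₀: μ₀ = (μ_n·τ_n − τ_data·x̄)/τ₀ = (-6.8316·0.054807 − 0.046368·-5.8) / 0.008439 = -0.105485/0.008439 ≈ -12.5.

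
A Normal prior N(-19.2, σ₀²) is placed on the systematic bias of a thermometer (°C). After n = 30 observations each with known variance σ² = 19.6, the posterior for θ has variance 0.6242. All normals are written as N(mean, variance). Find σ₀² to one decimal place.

σ₀² = 14.0

For the Normal–Normal model with known σ², precisions add: τ_n = τ₀ + n/σ².
So 1/σ₀² = 1/0.6242 − 30/19.6 = 1.602051 − 1.530612 = 0.071439.
Hence σ₀² = 1/0.071439 ≈ 14.0.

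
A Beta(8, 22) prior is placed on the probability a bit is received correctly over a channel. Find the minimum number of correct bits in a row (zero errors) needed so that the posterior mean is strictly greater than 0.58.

After k correct bits and 0 errors the posterior is Beta(8+k, 22), with mean (8+k)/(8+22+k).
Set (8+k)/(30+k) > 0.58 and solve: k > (0.58·30 − 8)/(1 − 0.58) = 22.381.
The smallest integer exceeding 22.381 is 23.

k = 23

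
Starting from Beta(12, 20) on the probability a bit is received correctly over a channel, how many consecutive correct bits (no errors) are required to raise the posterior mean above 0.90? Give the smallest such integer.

k = 169

After k correct bits and 0 errors the posterior is Beta(12+k, 20), with mean (12+k)/(12+20+k).
Set (12+k)/(32+k) > 0.90 and solve: k > (0.90·32 − 12)/(1 − 0.90) = 168.000.
The smallest integer exceeding 168.000 is 169, and checking k=169: (181)/(201) = 0.9005 > 0.90.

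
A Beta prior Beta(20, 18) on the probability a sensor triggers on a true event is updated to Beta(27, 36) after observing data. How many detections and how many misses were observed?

7 detections and 18 misses

A Beta(a, b) prior with s successes and f failures in binomial data gives a Beta(a+s, b+f) posterior.
Match parameters: s=27−20=7, f=36−18=18.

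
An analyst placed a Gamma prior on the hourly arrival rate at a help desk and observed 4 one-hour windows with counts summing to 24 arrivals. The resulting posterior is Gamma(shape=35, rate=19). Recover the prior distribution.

Gamma–Poisson conjugacy: posterior shape = α + Σxᵢ, posterior rate = β + n.
So α = 35 − 24 = 11 and β = 19 − 4 = 15.

Gamma(shape=11, rate=15)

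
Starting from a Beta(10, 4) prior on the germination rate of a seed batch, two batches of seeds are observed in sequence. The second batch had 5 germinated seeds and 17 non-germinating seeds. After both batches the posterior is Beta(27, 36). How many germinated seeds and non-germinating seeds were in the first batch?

Because Beta–binomial updating is additive in the counts, the combined data contributed (α_post−α_prior, β_post−β_prior) successes and failures.
Total across both batches: 27−10=17 germinated seeds, 36−4=32 non-germinating seeds.
Subtract the second batch: 17−5=12 germinated seeds and 32−17=15 non-germinating seeds.

12 germinated seeds and 15 non-germinating seeds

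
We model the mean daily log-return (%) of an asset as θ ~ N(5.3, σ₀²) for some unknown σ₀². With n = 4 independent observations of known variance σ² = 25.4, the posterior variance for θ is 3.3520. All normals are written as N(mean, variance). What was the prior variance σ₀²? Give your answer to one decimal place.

For the Normal–Normal model with known σ², precisions add: τ_n = τ₀ + n/σ².
So 1/σ₀² = 1/3.3520 − 4/25.4 = 0.298329 − 0.157480 = 0.140849.
Hence σ₀² = 1/0.140849 ≈ 7.1.

σ₀² = 7.1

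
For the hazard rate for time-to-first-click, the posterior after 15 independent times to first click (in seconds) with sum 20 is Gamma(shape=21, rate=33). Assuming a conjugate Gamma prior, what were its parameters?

Gamma(shape=6, rate=13)

For an exponential likelihood with a Gamma(α, β) prior on the rate, n observations with total T give posterior Gamma(α+n, β+T).
So α = 21 − 15 = 6 and β = 33 − 20 = 13.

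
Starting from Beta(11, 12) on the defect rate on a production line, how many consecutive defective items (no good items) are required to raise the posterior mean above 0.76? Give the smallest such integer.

After k defective items and 0 good items the posterior is Beta(11+k, 12), with mean (11+k)/(11+12+k).
Set (11+k)/(23+k) > 0.76 and solve: k > (0.76·23 − 11)/(1 − 0.76) = 27.000.
The smallest integer exceeding 27.000 is 28.

k = 28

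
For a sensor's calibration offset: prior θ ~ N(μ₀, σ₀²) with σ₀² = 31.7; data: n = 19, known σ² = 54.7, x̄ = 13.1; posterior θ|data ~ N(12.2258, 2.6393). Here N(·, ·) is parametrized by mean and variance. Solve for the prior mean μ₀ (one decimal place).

μ₀ = 2.6

With known observation variance, the Normal–Normal posterior has precision τ_n = τ₀ + n/σ² and mean μ_n = (τ₀μ₀ + (n/σ²)x̄)/τ_n.
Here τ₀ = 1/31.7 = 0.031546 and τ_data = 19/54.7 = 0.347349, so τ_n = 0.378895.
Rearranging for μ₀: μ₀ = (μ_n·τ_n − τ_data·x̄)/τ₀ = (12.2258·0.378895 − 0.347349·13.1) / 0.031546 = 0.082023/0.031546 ≈ 2.6.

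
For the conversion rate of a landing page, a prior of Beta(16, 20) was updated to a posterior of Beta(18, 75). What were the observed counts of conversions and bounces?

A Beta(a, b) prior with s successes and f failures in binomial data gives a Beta(a+s, b+f) posterior.
Match parameters: s=18−16=2, f=75−20=55.

2 conversions and 55 bounces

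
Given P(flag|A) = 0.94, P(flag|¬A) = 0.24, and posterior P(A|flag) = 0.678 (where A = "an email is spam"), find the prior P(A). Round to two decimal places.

Bayes' rule in odds form gives O(A|E) = O(A)·[P(E|A)/P(E|¬A)], hence O(A) = O(A|E)/LR.
Posterior odds = 0.678/(1−0.678) = 2.1056. LR = 0.94/0.24 = 3.9167.
Prior odds = 2.1056/3.9167 = 0.5376, so P(A) = 0.5376/(1+0.5376) ≈ 0.35.

P(A) = 0.35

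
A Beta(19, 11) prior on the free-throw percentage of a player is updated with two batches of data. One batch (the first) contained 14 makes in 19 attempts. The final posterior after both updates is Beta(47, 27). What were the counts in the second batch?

Sequential conjugate updates are equivalent to a single update on the pooled data, so total successes = posterior α − prior α and total failures = posterior β − prior β.
Total across both batches: 47−19=28 makes, 27−11=16 misses.
Subtract the first batch: 28−14=14 makes and 16−5=11 misses.

14 makes and 11 misses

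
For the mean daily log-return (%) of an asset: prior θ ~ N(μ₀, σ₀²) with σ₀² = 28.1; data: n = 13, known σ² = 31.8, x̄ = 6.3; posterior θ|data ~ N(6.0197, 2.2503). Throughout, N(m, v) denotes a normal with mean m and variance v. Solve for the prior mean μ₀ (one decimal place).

μ₀ = 2.8

The posterior mean is a precision-weighted average: μ_n = (τ₀μ₀ + τ_data·x̄)/(τ₀+τ_data), with τ₀=1/σ₀² and τ_data=n/σ².
Here τ₀ = 1/28.1 = 0.035587 and τ_data = 13/31.8 = 0.408805, so τ_n = 0.444392.
Rearranging for μ₀: μ₀ = (μ_n·τ_n − τ_data·x̄)/τ₀ = (6.0197·0.444392 − 0.408805·6.3) / 0.035587 = 0.099635/0.035587 ≈ 2.8.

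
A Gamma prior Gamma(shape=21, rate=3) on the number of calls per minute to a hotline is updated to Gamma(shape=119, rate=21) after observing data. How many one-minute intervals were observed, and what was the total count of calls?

Gamma–Poisson conjugacy: posterior shape = α + Σxᵢ, posterior rate = β + n.
Matching: Σxᵢ = 119 − 21 = 98 and n = 21 − 3 = 18.

n = 18 one-minute intervals with total 98 calls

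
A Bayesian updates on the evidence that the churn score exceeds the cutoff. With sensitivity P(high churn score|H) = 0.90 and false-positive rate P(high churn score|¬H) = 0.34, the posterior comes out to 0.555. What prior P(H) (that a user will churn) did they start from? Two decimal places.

In odds form, posterior odds = prior odds × likelihood ratio, so prior odds = posterior odds ÷ LR.
Posterior odds = 0.555/(1−0.555) = 1.2472. LR = 0.90/0.34 = 2.6471.
Prior odds = 1.2472/2.6471 = 0.4712, so P(H) = 0.4712/(1+0.4712) ≈ 0.32.

P(H) = 0.32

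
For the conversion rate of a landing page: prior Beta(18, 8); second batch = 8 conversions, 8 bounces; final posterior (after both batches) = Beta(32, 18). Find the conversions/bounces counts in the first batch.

6 conversions and 2 bounces

Sequential conjugate updates are equivalent to a single update on the pooled data, so total successes = posterior α − prior α and total failures = posterior β − prior β.
Total across both batches: 32−18=14 conversions, 18−8=10 bounces.
Subtract the second batch: 14−8=6 conversions and 10−8=2 bounces.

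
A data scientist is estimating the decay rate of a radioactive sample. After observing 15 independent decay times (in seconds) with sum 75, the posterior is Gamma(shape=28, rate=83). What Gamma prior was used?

Gamma(shape=13, rate=8)

Gamma–exponential conjugacy: posterior shape = α + n, posterior rate = β + Σtᵢ.
So α = 28 − 15 = 13 and β = 83 − 75 = 8.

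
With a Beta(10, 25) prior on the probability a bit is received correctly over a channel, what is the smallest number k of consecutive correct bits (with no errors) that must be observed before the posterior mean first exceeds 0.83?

After k correct bits and 0 errors the posterior is Beta(10+k, 25), with mean (10+k)/(10+25+k).
Set (10+k)/(35+k) > 0.83 and solve: k > (0.83·35 − 10)/(1 − 0.83) = 112.059.
The smallest integer exceeding 112.059 is 113.

k = 113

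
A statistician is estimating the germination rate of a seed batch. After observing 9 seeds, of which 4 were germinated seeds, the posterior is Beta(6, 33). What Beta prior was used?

Beta(2, 28)

Under Beta–binomial conjugacy the posterior parameters are (α+s, β+f).
So α = 6 − 4 = 2 and β = 33 − 5 = 28.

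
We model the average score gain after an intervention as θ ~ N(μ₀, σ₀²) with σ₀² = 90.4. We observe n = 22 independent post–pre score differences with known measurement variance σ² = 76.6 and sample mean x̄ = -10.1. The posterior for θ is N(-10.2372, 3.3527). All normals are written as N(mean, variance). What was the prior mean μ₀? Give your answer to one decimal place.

μ₀ = -13.8

With known observation variance, the Normal–Normal posterior has precision τ_n = τ₀ + n/σ² and mean μ_n = (τ₀μ₀ + (n/σ²)x̄)/τ_n.
Here τ₀ = 1/90.4 = 0.011062 and τ_data = 22/76.6 = 0.287206, so τ_n = 0.298268.
Rearranging for μ₀: μ₀ = (μ_n·τ_n − τ_data·x̄)/τ₀ = (-10.2372·0.298268 − 0.287206·-10.1) / 0.011062 = -0.152649/0.011062 ≈ -13.8.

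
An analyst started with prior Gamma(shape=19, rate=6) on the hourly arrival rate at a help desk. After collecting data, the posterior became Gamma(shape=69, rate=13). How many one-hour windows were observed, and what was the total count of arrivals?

A Gamma(α, β) prior (rate parametrization) on a Poisson rate with n observations summing to S gives posterior Gamma(α+S, β+n).
Matching: Σxᵢ = 69 − 19 = 50 and n = 13 − 6 = 7.

n = 7 one-hour windows with total 50 arrivals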